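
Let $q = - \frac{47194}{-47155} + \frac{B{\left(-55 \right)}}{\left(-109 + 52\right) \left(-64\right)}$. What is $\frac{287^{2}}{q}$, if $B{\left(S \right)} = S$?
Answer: $\frac{14169233991360}{169570187} \approx 83560.0$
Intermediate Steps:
$q = \frac{169570187}{172021440}$ ($q = - \frac{47194}{-47155} - \frac{55}{\left(-109 + 52\right) \left(-64\right)} = \left(-47194\right) \left(- \frac{1}{47155}\right) - \frac{55}{\left(-57\right) \left(-64\right)} = \frac{47194}{47155} - \frac{55}{3648} = \frac{169570187}{172021440} \approx 0.98575$)
$\frac{287^{2}}{q} = \frac{287^{2}}{\frac{169570187}{172021440}} = 82369 \cdot \frac{172021440}{169570187} = \frac{14169233991360}{169570187}$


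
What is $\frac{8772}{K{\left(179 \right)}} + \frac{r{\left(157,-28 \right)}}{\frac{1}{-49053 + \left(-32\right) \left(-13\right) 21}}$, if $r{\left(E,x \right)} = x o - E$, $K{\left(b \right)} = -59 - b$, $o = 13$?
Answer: $\frac{147035841}{7} \approx 2.1005 \cdot 10^{7}$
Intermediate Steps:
$r{\left(E,x \right)} = - E + 13 x$ ($r{\left(E,x \right)} = x 13 - E = 13 x - E = - E + 13 x$)
$\frac{8772}{K{\left(179 \right)}} + \frac{r{\left(157,-28 \right)}}{\frac{1}{-49053 + \left(-32\right) \left(-13\right) 21}} = \frac{8772}{-59 - 179} + \frac{\left(-1\right) 157 + 13 \left(-28\right)}{\frac{1}{-49053 + \left(-32\right) \left(-13\right) 21}} = \frac{8772}{-59 - 179} + \frac{-157 - 364}{\frac{1}{-49053 + 416 \cdot 21}} = \frac{8772}{-238} - \frac{521}{\frac{1}{-49053 + 8736}} = 8772 \left(- \frac{1}{238}\right) - \frac{521}{\frac{1}{-40317}} = - \frac{258}{7} - \frac{521}{- \frac{1}{40317}} = - \frac{258}{7} - -21005157 = - \frac{258}{7} + 21005157 = \frac{147035841}{7}$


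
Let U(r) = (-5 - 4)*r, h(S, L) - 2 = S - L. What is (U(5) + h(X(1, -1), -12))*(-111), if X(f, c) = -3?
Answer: 3774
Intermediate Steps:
h(S, L) = 2 + S - L (h(S, L) = 2 + (S - L) = 2 + S - L)
U(r) = -9*r
(U(5) + h(X(1, -1), -12))*(-111) = (-9*5 + (2 - 3 - 1*(-12)))*(-111) = (-45 + (2 - 3 + 12))*(-111) = (-45 + 11)*(-111) = -34*(-111) = 3774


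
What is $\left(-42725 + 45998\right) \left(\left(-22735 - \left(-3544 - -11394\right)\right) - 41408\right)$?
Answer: $-235633089$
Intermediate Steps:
$\left(-42725 + 45998\right) \left(\left(-22735 - \left(-3544 - -11394\right)\right) - 41408\right) = 3273 \left(\left(-22735 - \left(-3544 + 11394\right)\right) - 41408\right) = 3273 \left(\left(-22735 - 7850\right) - 41408\right) = 3273 \left(-30585 - 41408\right) = 3273 \left(-71993\right) = -235633089$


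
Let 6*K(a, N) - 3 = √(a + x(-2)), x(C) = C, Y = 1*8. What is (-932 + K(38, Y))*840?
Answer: -781620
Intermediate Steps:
Y = 8
K(a, N) = ½ + √(-2 + a)/6 (K(a, N) = ½ + √(a - 2)/6 = ½ + √(-2 + a)/6)
(-932 + K(38, Y))*840 = (-932 + (½ + √(-2 + 38)/6))*840 = (-932 + (½ + √36/6))*840 = (-932 + (½ + (⅙)*6))*840 = (-932 + (½ + 1))*840 = (-932 + 3/2)*840 = -1861/2*840 = -781620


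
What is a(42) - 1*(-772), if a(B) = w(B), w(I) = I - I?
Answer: 772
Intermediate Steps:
w(I) = 0
a(B) = 0
a(42) - 1*(-772) = 0 - 1*(-772) = 0 + 772 = 772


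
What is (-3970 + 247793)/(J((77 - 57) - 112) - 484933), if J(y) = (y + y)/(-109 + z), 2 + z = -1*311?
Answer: -51446653/102320771 ≈ -0.50280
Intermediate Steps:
z = -313 (z = -2 - 1*311 = -2 - 311 = -313)
J(y) = -y/211 (J(y) = (y + y)/(-109 - 313) = (2*y)/(-422) = (2*y)*(-1/422) = -y/211)
(-3970 + 247793)/(J((77 - 57) - 112) - 484933) = (-3970 + 247793)/(-((77 - 57) - 112)/211 - 484933) = 243823/(-(20 - 112)/211 - 484933) = 243823/(-1/211*(-92) - 484933) = 243823/(92/211 - 484933) = 243823/(-102320771/211) = 243823*(-211/102320771) = -51446653/102320771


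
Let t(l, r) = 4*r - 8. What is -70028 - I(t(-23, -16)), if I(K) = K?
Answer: -69956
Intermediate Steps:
t(l, r) = -8 + 4*r
-70028 - I(t(-23, -16)) = -70028 - (-8 + 4*(-16)) = -70028 - (-8 - 64) = -70028 - 1*(-72) = -70028 + 72 = -69956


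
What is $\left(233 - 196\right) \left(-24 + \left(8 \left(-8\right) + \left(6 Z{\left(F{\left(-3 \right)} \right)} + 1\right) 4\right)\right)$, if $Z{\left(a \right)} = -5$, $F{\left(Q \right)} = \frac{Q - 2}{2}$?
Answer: $-7548$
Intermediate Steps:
$F{\left(Q \right)} = -1 + \frac{Q}{2}$ ($F{\left(Q \right)} = \left(Q - 2\right) \frac{1}{2} = \left(-2 + Q\right) \frac{1}{2} = -1 + \frac{Q}{2}$)
$\left(233 - 196\right) \left(-24 + \left(8 \left(-8\right) + \left(6 Z{\left(F{\left(-3 \right)} \right)} + 1\right) 4\right)\right) = \left(233 - 196\right) \left(-24 + \left(8 \left(-8\right) + \left(6 \left(-5\right) + 1\right) 4\right)\right) = 37 \left(-24 + \left(-64 + \left(-30 + 1\right) 4\right)\right) = 37 \left(-24 - 180\right) = 37 \left(-204\right) = -7548$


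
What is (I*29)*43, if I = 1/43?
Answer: 29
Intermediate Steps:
I = 1/43 ≈ 0.023256
(I*29)*43 = ((1/43)*29)*43 = (29/43)*43 = 29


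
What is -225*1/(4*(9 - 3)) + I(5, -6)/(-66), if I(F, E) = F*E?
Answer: -785/88 ≈ -8.9205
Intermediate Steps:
I(F, E) = E*F
-225*1/(4*(9 - 3)) + I(5, -6)/(-66) = -225*1/(4*(9 - 3)) - 6*5/(-66) = -225/(4*6) - 30*(-1/66) = -225/24 + 5/11 = -225*1/24 + 5/11 = -75/8 + 5/11 = -785/88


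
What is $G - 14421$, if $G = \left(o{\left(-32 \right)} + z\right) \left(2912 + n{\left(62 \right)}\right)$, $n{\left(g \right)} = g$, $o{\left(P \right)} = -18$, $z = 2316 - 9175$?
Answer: $-20466619$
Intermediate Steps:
$z = -6859$ ($z = 2316 - 9175 = -6859$)
$G = -20452198$ ($G = \left(-18 - 6859\right) \left(2912 + 62\right) = \left(-6877\right) 2974 = -20452198$)
$G - 14421 = -20452198 - 14421 = -20466619$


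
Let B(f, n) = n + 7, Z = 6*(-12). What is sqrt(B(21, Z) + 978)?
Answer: sqrt(913) ≈ 30.216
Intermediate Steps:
Z = -72
B(f, n) = 7 + n
sqrt(B(21, Z) + 978) = sqrt((7 - 72) + 978) = sqrt(-65 + 978) = sqrt(913)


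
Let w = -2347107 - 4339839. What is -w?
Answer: 6686946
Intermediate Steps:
w = -6686946
-w = -1*(-6686946) = 6686946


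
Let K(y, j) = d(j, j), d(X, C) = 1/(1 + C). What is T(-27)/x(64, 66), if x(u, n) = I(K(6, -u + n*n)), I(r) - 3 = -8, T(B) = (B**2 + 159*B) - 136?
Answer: 740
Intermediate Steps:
K(y, j) = 1/(1 + j)
T(B) = -136 + B**2 + 159*B
I(r) = -5 (I(r) = 3 - 8 = -5)
x(u, n) = -5
T(-27)/x(64, 66) = (-136 + (-27)**2 + 159*(-27))/(-5) = (-136 + 729 - 4293)*(-1/5) = -3700*(-1/5) = 740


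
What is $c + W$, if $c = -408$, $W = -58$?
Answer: $-466$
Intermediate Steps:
$c + W = -408 - 58 = -466$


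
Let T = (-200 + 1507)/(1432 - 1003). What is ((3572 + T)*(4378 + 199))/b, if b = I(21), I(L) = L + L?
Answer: 7019722015/18018 ≈ 3.8960e+5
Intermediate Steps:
T = 1307/429 ≈ 3.0466
I(L) = 2*L
b = 42 (b = 2*21 = 42)
((3572 + T)*(4378 + 199))/b = ((3572 + 1307/429)*(4378 + 199))/42 = ((1533695/429)*4577)*(1/42) = (7019722015/429)*(1/42) = 7019722015/18018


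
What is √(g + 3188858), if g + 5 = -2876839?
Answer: √312014 ≈ 558.58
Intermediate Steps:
g = -2876844 (g = -5 - 2876839 = -2876844)
√(g + 3188858) = √(-2876844 + 3188858) = √312014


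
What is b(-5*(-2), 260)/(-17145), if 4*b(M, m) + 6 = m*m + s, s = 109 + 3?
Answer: -33853/34290 ≈ -0.98726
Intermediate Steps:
s = 112
b(M, m) = 53/2 + m**2/4 (b(M, m) = -3/2 + (m*m + 112)/4 = -3/2 + (m**2 + 112)/4 = -3/2 + (112 + m**2)/4 = -3/2 + (28 + m**2/4) = 53/2 + m**2/4)
b(-5*(-2), 260)/(-17145) = (53/2 + (1/4)*260**2)/(-17145) = (53/2 + (1/4)*67600)*(-1/17145) = (53/2 + 16900)*(-1/17145) = (33853/2)*(-1/17145) = -33853/34290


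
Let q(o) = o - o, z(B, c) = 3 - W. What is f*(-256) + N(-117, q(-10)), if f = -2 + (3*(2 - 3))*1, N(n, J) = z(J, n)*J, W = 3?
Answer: 1280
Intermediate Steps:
z(B, c) = 0 (z(B, c) = 3 - 1*3 = 3 - 3 = 0)
q(o) = 0
N(n, J) = 0 (N(n, J) = 0*J = 0)
f = -5 (f = -2 + (3*(-1))*1 = -2 - 3*1 = -2 - 3 = -5)
f*(-256) + N(-117, q(-10)) = -5*(-256) + 0 = 1280 + 0 = 1280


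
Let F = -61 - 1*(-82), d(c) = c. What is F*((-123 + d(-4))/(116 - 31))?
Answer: -2667/85 ≈ -31.376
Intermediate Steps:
F = 21 (F = -61 + 82 = 21)
F*((-123 + d(-4))/(116 - 31)) = 21*((-123 - 4)/(116 - 31)) = 21*(-127/85) = -2667/85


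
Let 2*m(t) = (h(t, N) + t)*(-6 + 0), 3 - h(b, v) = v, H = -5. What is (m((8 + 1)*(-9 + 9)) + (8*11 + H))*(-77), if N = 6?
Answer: -7084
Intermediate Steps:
h(b, v) = 3 - v
m(t) = 9 - 3*t (m(t) = (((3 - 1*6) + t)*(-6 + 0))/2 = (((3 - 6) + t)*(-6))/2 = ((-3 + t)*(-6))/2 = (18 - 6*t)/2 = 9 - 3*t)
(m((8 + 1)*(-9 + 9)) + (8*11 + H))*(-77) = ((9 - 3*(8 + 1)*(-9 + 9)) + (8*11 - 5))*(-77) = ((9 - 27*0) + (88 - 5))*(-77) = ((9 - 3*0) + 83)*(-77) = ((9 + 0) + 83)*(-77) = (9 + 83)*(-77) = 92*(-77) = -7084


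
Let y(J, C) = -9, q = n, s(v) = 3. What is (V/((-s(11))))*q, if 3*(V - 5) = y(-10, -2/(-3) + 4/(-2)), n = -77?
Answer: 154/3 ≈ 51.333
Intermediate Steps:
q = -77
V = 2 (V = 5 + (⅓)*(-9) = 5 - 3 = 2)
(V/((-s(11))))*q = (2/((-1*3)))*(-77) = (2/(-3))*(-77) = (2*(-⅓))*(-77) = -⅔*(-77) = 154/3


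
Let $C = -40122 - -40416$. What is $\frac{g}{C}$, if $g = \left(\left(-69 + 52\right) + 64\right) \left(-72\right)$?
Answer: $- \frac{564}{49} \approx -11.51$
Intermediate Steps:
$C = 294$ ($C = -40122 + 40416 = 294$)
$g = -3384$ ($g = \left(-17 + 64\right) \left(-72\right) = 47 \left(-72\right) = -3384$)
$\frac{g}{C} = - \frac{3384}{294} = \left(-3384\right) \frac{1}{294} = - \frac{564}{49}$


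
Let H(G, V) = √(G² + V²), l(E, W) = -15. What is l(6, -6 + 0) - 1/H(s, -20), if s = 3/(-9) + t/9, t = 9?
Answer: -15 - 3*√901/1802 ≈ -15.050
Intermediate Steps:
s = ⅔ (s = 3/(-9) + 9/9 = 3*(-⅑) + 9*(⅑) = -⅓ + 1 = ⅔ ≈ 0.66667)
l(6, -6 + 0) - 1/H(s, -20) = -15 - 1/(√((⅔)² + (-20)²)) = -15 - 1/(√(4/9 + 400)) = -15 - 1/(√(3604/9)) = -15 - 1/(2*√901/3) = -15 - 3*√901/1802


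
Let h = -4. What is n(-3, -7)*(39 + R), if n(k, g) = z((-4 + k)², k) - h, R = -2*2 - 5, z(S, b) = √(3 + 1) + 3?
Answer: 270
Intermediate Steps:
z(S, b) = 5 (z(S, b) = √4 + 3 = 2 + 3 = 5)
R = -9 (R = -4 - 5 = -9)
n(k, g) = 9 (n(k, g) = 5 - 1*(-4) = 5 + 4 = 9)
n(-3, -7)*(39 + R) = 9*(39 - 9) = 9*30 = 270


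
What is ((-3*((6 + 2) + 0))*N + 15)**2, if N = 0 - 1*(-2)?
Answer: 1089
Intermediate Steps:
N = 2 (N = 0 + 2 = 2)
((-3*((6 + 2) + 0))*N + 15)**2 = (-3*((6 + 2) + 0)*2 + 15)**2 = (-3*(8 + 0)*2 + 15)**2 = (-3*8*2 + 15)**2 = (-24*2 + 15)**2 = (-48 + 15)**2 = (-33)**2 = 1089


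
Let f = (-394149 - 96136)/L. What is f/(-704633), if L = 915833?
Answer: 490285/645326154289 ≈ 7.5975e-7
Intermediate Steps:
f = -490285/915833 (f = (-394149 - 96136)/915833 = -490285*1/915833 = -490285/915833 ≈ -0.53534)
f/(-704633) = -490285/915833/(-704633) = -490285/915833*(-1/704633) = 490285/645326154289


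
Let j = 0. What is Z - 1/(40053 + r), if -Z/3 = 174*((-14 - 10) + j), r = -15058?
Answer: 313137359/24995 ≈ 12528.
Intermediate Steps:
Z = 12528 (Z = -522*((-14 - 10) + 0) = -522*(-24 + 0) = -522*(-24) = -3*(-4176) = 12528)
Z - 1/(40053 + r) = 12528 - 1/(40053 - 15058) = 12528 - 1/24995 = 313137359/24995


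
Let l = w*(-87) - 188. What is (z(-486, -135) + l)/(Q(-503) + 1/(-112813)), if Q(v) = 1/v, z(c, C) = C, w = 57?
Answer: 7887546521/2982 ≈ 2.6451e+6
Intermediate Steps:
l = -5147 (l = 57*(-87) - 188 = -4959 - 188 = -5147)
(z(-486, -135) + l)/(Q(-503) + 1/(-112813)) = (-135 - 5147)/(1/(-503) + 1/(-112813)) = -5282/(-1/503 - 1/112813) = -5282/(-113316/56744939) = -5282*(-56744939/113316) = 7887546521/2982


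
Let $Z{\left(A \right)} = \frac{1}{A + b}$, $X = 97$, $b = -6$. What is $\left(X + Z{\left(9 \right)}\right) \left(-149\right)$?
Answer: $- \frac{43508}{3} \approx -14503.0$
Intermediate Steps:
$Z{\left(A \right)} = \frac{1}{-6 + A}$ ($Z{\left(A \right)} = \frac{1}{A - 6} = \frac{1}{-6 + A}$)
$\left(X + Z{\left(9 \right)}\right) \left(-149\right) = \left(97 + \frac{1}{-6 + 9}\right) \left(-149\right) = \left(97 + \frac{1}{3}\right) \left(-149\right) = \frac{292}{3} \left(-149\right) = - \frac{43508}{3}$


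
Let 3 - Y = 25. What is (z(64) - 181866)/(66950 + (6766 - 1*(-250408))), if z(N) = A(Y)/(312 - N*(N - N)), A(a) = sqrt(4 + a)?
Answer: -90933/162062 + I*sqrt(2)/33708896 ≈ -0.5611 + 4.1954e-8*I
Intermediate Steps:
Y = -22 (Y = 3 - 1*25 = 3 - 25 = -22)
z(N) = I*sqrt(2)/104 (z(N) = sqrt(4 - 22)/(312 - N*(N - N)) = sqrt(-18)/(312 - N*0) = (3*I*sqrt(2))/(312 - 1*0) = (3*I*sqrt(2))/(312 + 0) = (3*I*sqrt(2))/312 = (3*I*sqrt(2))*(1/312) = I*sqrt(2)/104)
(z(64) - 181866)/(66950 + (6766 - 1*(-250408))) = (I*sqrt(2)/104 - 181866)/(66950 + (6766 - 1*(-250408))) = (-181866 + I*sqrt(2)/104)/(66950 + (6766 + 250408)) = (-181866 + I*sqrt(2)/104)/(66950 + 257174) = (-181866 + I*sqrt(2)/104)/324124 = (-181866 + I*sqrt(2)/104)*(1/324124) = -90933/162062 + I*sqrt(2)/33708896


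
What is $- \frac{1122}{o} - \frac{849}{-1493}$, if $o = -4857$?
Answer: $\frac{1932913}{2417167} \approx 0.79966$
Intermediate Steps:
$- \frac{1122}{o} - \frac{849}{-1493} = - \frac{1122}{-4857} - \frac{849}{-1493} = \left(-1122\right) \left(- \frac{1}{4857}\right) - - \frac{849}{1493} = \frac{374}{1619} + \frac{849}{1493} = \frac{1932913}{2417167}$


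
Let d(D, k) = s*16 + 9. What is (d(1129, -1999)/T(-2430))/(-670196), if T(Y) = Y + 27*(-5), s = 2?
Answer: 41/1719052740 ≈ 2.3850e-8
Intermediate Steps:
T(Y) = -135 + Y (T(Y) = Y - 135 = -135 + Y)
d(D, k) = 41 (d(D, k) = 2*16 + 9 = 32 + 9 = 41)
(d(1129, -1999)/T(-2430))/(-670196) = (41/(-135 - 2430))/(-670196) = (41/(-2565))*(-1/670196) = (41*(-1/2565))*(-1/670196) = -41/2565*(-1/670196) = 41/1719052740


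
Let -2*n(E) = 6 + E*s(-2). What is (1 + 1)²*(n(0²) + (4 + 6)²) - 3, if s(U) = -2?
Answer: 385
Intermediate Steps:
n(E) = -3 + E (n(E) = -(6 + E*(-2))/2 = -(6 - 2*E)/2 = -3 + E)
(1 + 1)²*(n(0²) + (4 + 6)²) - 3 = (1 + 1)²*((-3 + 0²) + (4 + 6)²) - 3 = 2²*((-3 + 0) + 10²) - 3 = 4*(-3 + 100) - 3 = 4*97 - 3 = 388 - 3 = 385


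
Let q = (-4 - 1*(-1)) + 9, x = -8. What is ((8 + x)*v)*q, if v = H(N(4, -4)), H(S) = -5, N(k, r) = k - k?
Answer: 0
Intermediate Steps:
N(k, r) = 0
q = 6 (q = (-4 + 1) + 9 = -3 + 9 = 6)
v = -5
((8 + x)*v)*q = ((8 - 8)*(-5))*6 = (0*(-5))*6 = 0*6 = 0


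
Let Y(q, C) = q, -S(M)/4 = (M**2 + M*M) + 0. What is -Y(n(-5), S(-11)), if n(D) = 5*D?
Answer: 25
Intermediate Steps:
S(M) = -8*M**2 (S(M) = -4*((M**2 + M*M) + 0) = -4*((M**2 + M**2) + 0) = -4*(2*M**2 + 0) = -8*M**2)
-Y(n(-5), S(-11)) = -5*(-5) = -1*(-25) = 25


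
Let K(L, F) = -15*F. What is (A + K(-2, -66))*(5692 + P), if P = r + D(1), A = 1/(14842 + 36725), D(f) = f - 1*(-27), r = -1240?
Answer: 228709962880/51567 ≈ 4.4352e+6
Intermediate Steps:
D(f) = 27 + f (D(f) = f + 27 = 27 + f)
A = 1/51567 ≈ 1.9392e-5
P = -1212 (P = -1240 + (27 + 1) = -1240 + 28 = -1212)
(A + K(-2, -66))*(5692 + P) = (1/51567 - 15*(-66))*(5692 - 1212) = (1/51567 + 990)*4480 = (51051331/51567)*4480 = 228709962880/51567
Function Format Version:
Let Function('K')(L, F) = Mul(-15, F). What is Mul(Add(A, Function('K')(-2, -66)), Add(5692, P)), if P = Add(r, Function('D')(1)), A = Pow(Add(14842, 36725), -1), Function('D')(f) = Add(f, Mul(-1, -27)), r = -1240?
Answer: Rational(228709962880, 51567) ≈ 4.4352e+6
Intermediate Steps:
Function('D')(f) = Add(27, f) (Function('D')(f) = Add(f, 27) = Add(27, f))
A = Rational(1, 51567) (A = Pow(51567, -1) = Rational(1, 51567) ≈ 1.9392e-5)
P = -1212 (P = Add(-1240, Add(27, 1)) = Add(-1240, 28) = -1212)
Mul(Add(A, Function('K')(-2, -66)), Add(5692, P)) = Mul(Add(Rational(1, 51567), Mul(-15, -66)), Add(5692, -1212)) = Mul(Add(Rational(1, 51567), 990), 4480) = Mul(Rational(51051331, 51567), 4480) = Rational(228709962880, 51567)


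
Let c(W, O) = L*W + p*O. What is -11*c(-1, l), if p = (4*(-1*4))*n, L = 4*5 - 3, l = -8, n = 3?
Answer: -4037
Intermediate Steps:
L = 17 (L = 20 - 3 = 17)
p = -48 (p = (4*(-1*4))*3 = (4*(-4))*3 = -16*3 = -48)
c(W, O) = -48*O + 17*W (c(W, O) = 17*W - 48*O = -48*O + 17*W)
-11*c(-1, l) = -11*(-48*(-8) + 17*(-1)) = -11*(384 - 17) = -11*367 = -4037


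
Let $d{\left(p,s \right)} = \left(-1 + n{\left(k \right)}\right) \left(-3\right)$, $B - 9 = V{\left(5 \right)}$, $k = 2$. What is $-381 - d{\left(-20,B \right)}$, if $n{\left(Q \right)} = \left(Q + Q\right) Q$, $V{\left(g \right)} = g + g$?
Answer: $-360$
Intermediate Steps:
$V{\left(g \right)} = 2 g$
$B = 19$ ($B = 9 + 2 \cdot 5 = 9 + 10 = 19$)
$n{\left(Q \right)} = 2 Q^{2}$ ($n{\left(Q \right)} = 2 Q Q = 2 Q^{2}$)
$d{\left(p,s \right)} = -21$ ($d{\left(p,s \right)} = \left(-1 + 2 \cdot 2^{2}\right) \left(-3\right) = \left(-1 + 2 \cdot 4\right) \left(-3\right) = \left(-1 + 8\right) \left(-3\right) = 7 \left(-3\right) = -21$)
$-381 - d{\left(-20,B \right)} = -381 - -21 = -381 + 21 = -360$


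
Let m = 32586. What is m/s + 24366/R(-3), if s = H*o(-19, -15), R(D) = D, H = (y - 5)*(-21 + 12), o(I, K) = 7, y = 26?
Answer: -3592664/441 ≈ -8146.6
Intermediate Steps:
H = -189 (H = (26 - 5)*(-21 + 12) = 21*(-9) = -189)
s = -1323 (s = -189*7 = -1323)
m/s + 24366/R(-3) = 32586/(-1323) + 24366/(-3) = 32586*(-1/1323) + 24366*(-⅓) = -10862/441 - 8122 = -3592664/441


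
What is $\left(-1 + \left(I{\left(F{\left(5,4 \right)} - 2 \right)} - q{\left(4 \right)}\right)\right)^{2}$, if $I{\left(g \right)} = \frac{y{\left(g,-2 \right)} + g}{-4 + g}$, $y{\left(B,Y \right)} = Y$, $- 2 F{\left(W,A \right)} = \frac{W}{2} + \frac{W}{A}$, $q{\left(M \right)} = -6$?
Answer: $\frac{131044}{3969} \approx 33.017$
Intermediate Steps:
$F{\left(W,A \right)} = - \frac{W}{4} - \frac{W}{2 A}$ ($F{\left(W,A \right)} = - \frac{\frac{W}{2} + \frac{W}{A}}{2} = - \frac{W}{4} - \frac{W}{2 A}$)
$I{\left(g \right)} = \frac{-2 + g}{-4 + g}$
$\left(-1 + \left(I{\left(F{\left(5,4 \right)} - 2 \right)} - q{\left(4 \right)}\right)\right)^{2} = \left(-1 + \left(\frac{-2 - \left(2 + \frac{5 \left(2 + 4\right)}{4 \cdot 4}\right)}{-4 - \left(2 + \frac{5 \left(2 + 4\right)}{4 \cdot 4}\right)} - -6\right)\right)^{2} = \left(-1 + \left(\frac{-2 - \left(2 + \frac{5}{4} \cdot \frac{1}{4} \cdot 6\right)}{-4 - \left(2 + \frac{5}{4} \cdot \frac{1}{4} \cdot 6\right)} + 6\right)\right)^{2} = \left(-1 + \left(\frac{-2 - \frac{31}{8}}{-4 - \frac{31}{8}} + 6\right)\right)^{2} = \left(-1 + \left(\frac{1}{- \frac{63}{8}} \left(- \frac{47}{8}\right) + 6\right)\right)^{2} = \left(-1 + \left(\left(- \frac{8}{63}\right) \left(- \frac{47}{8}\right) + 6\right)\right)^{2} = \left(-1 + \left(\frac{47}{63} + 6\right)\right)^{2} = \left(-1 + \frac{425}{63}\right)^{2} = \left(\frac{362}{63}\right)^{2} = \frac{131044}{3969}$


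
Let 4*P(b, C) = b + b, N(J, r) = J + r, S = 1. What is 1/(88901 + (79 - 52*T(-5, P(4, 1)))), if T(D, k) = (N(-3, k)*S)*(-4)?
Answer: 1/88772 ≈ 1.1265e-5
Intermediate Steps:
P(b, C) = b/2 (P(b, C) = (b + b)/4 = (2*b)/4 = b/2)
T(D, k) = 12 - 4*k (T(D, k) = ((-3 + k)*1)*(-4) = (-3 + k)*(-4) = 12 - 4*k)
1/(88901 + (79 - 52*T(-5, P(4, 1)))) = 1/(88901 + (79 - 52*(12 - 2*4))) = 1/(88901 + (79 - 52*(12 - 4*2))) = 1/(88901 + (79 - 52*(12 - 8))) = 1/(88901 + (79 - 52*4)) = 1/(88901 + (79 - 208)) = 1/(88901 - 129) = 1/88772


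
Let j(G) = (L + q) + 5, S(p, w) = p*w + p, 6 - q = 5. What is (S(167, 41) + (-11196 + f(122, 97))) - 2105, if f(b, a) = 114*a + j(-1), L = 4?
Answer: 4781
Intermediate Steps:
q = 1 (q = 6 - 1*5 = 6 - 5 = 1)
S(p, w) = p + p*w
j(G) = 10 (j(G) = (4 + 1) + 5 = 5 + 5 = 10)
f(b, a) = 10 + 114*a (f(b, a) = 114*a + 10 = 10 + 114*a)
(S(167, 41) + (-11196 + f(122, 97))) - 2105 = (167*(1 + 41) + (-11196 + (10 + 114*97))) - 2105 = (167*42 + (-11196 + (10 + 11058))) - 2105 = (7014 + (-11196 + 11068)) - 2105 = (7014 - 128) - 2105 = 6886 - 2105 = 4781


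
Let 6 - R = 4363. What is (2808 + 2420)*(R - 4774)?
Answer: -47736868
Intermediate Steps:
R = -4357 (R = 6 - 1*4363 = 6 - 4363 = -4357)
(2808 + 2420)*(R - 4774) = (2808 + 2420)*(-4357 - 4774) = 5228*(-9131) = -47736868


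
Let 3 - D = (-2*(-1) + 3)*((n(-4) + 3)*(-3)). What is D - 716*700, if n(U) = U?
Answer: -501212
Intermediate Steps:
D = -12 (D = 3 - (-2*(-1) + 3)*(-4 + 3)*(-3) = 3 - (2 + 3)*(-1*(-3)) = 3 - 5*3 = 3 - 1*15 = 3 - 15 = -12)
D - 716*700 = -12 - 716*700 = -12 - 501200 = -501212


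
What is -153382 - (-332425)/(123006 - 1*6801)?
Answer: -3564684577/23241 ≈ -1.5338e+5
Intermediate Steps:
-153382 - (-332425)/(123006 - 1*6801) = -153382 - (-332425)/(123006 - 6801) = -153382 - (-332425)/116205 = -153382 - 1*(-66485/23241) = -153382 + 66485/23241 = -3564684577/23241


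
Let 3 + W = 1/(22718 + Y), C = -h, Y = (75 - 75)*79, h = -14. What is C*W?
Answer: -477071/11359 ≈ -41.999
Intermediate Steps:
Y = 0 (Y = 0*79 = 0)
C = 14 (C = -1*(-14) = 14)
W = -68153/22718 (W = -3 + 1/(22718 + 0) = -3 + 1/22718 = -68153/22718 ≈ -3.0000)
C*W = 14*(-68153/22718) = -477071/11359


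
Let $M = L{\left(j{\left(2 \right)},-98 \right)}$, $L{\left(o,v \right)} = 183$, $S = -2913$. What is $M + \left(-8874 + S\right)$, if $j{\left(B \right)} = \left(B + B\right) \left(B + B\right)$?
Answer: $-11604$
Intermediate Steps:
$j{\left(B \right)} = 4 B^{2}$ ($j{\left(B \right)} = 2 B 2 B = 4 B^{2}$)
$M = 183$
$M + \left(-8874 + S\right) = 183 - 11787 = -11604$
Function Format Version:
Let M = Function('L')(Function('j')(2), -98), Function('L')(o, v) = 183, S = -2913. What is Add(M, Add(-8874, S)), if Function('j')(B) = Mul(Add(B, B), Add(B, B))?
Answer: -11604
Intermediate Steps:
Function('j')(B) = Mul(4, Pow(B, 2)) (Function('j')(B) = Mul(Mul(2, B), Mul(2, B)) = Mul(4, Pow(B, 2)))
M = 183
Add(M, Add(-8874, S)) = Add(183, Add(-8874, -2913)) = Add(183, -11787) = -11604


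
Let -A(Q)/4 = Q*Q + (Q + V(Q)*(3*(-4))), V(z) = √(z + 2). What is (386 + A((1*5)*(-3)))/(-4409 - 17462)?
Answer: 454/21871 - 48*I*√13/21871 ≈ 0.020758 - 0.0079131*I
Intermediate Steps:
V(z) = √(2 + z)
A(Q) = -4*Q - 4*Q² + 48*√(2 + Q) (A(Q) = -4*(Q*Q + (Q + √(2 + Q)*(3*(-4)))) = -4*(Q² + (Q + √(2 + Q)*(-12))) = -4*(Q² + (Q - 12*√(2 + Q))) = -4*(Q + Q² - 12*√(2 + Q)) = -4*Q - 4*Q² + 48*√(2 + Q))
(386 + A((1*5)*(-3)))/(-4409 - 17462) = (386 + (-4*1*5*(-3) - 4*((1*5)*(-3))² + 48*√(2 + (1*5)*(-3))))/(-4409 - 17462) = (386 + (-20*(-3) - 4*(5*(-3))² + 48*√(2 + 5*(-3))))/(-21871) = (386 + (-4*(-15) - 4*(-15)² + 48*√(2 - 15)))*(-1/21871) = (386 + (60 - 4*225 + 48*√(-13)))*(-1/21871) = (386 + (60 - 900 + 48*(I*√13)))*(-1/21871) = (386 + (60 - 900 + 48*I*√13))*(-1/21871) = (386 + (-840 + 48*I*√13))*(-1/21871) = (-454 + 48*I*√13)*(-1/21871) = 454/21871 - 48*I*√13/21871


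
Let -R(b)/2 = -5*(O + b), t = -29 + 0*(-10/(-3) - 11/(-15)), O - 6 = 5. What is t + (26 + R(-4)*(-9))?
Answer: -633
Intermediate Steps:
O = 11 (O = 6 + 5 = 11)
t = -29 (t = -29 + 0*(-10*(-⅓) - 11*(-1/15)) = -29 + 0*(10/3 + 11/15) = -29 + 0*(61/15) = -29 + 0 = -29)
R(b) = 110 + 10*b (R(b) = -(-10)*(11 + b) = -2*(-55 - 5*b) = 110 + 10*b)
t + (26 + R(-4)*(-9)) = -29 + (26 + (110 + 10*(-4))*(-9)) = -29 + (26 + (110 - 40)*(-9)) = -29 + (26 + 70*(-9)) = -29 + (26 - 630) = -29 - 604 = -633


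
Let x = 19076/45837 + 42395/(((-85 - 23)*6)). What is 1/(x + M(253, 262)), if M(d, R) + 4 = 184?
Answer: 3300264/379503257 ≈ 0.0086963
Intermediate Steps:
M(d, R) = 180 (M(d, R) = -4 + 184 = 180)
x = -214544263/3300264 (x = 19076*(1/45837) + 42395/((-108*6)) = 19076/45837 + 42395/(-648) = 19076/45837 + 42395*(-1/648) = 19076/45837 - 42395/648 = -214544263/3300264 ≈ -65.008)
1/(x + M(253, 262)) = 1/(-214544263/3300264 + 180) = 1/(379503257/3300264) = 3300264/379503257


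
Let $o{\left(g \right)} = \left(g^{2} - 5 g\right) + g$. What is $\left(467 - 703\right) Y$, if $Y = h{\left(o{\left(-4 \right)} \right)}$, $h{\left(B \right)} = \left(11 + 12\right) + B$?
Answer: $-12980$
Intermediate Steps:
$o{\left(g \right)} = g^{2} - 4 g$
$h{\left(B \right)} = 23 + B$
$Y = 55$ ($Y = 23 - 4 \left(-4 - 4\right) = 23 - -32 = 23 + 32 = 55$)
$\left(467 - 703\right) Y = \left(467 - 703\right) 55 = \left(-236\right) 55 = -12980$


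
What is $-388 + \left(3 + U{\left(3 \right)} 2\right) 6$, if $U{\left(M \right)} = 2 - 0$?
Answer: $-346$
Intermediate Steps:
$U{\left(M \right)} = 2$ ($U{\left(M \right)} = 2 + 0 = 2$)
$-388 + \left(3 + U{\left(3 \right)} 2\right) 6 = -388 + \left(3 + 2 \cdot 2\right) 6 = -388 + \left(3 + 4\right) 6 = -388 + 7 \cdot 6 = -388 + 42 = -346$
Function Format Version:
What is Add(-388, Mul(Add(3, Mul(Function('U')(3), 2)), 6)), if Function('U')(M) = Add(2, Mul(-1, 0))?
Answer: -346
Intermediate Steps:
Function('U')(M) = 2 (Function('U')(M) = Add(2, 0) = 2)
Add(-388, Mul(Add(3, Mul(Function('U')(3), 2)), 6)) = Add(-388, Mul(Add(3, Mul(2, 2)), 6)) = Add(-388, Mul(Add(3, 4), 6)) = Add(-388, Mul(7, 6)) = Add(-388, 42) = -346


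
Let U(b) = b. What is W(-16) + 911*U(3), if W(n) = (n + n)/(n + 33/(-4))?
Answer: 265229/97 ≈ 2734.3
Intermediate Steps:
W(n) = 2*n/(-33/4 + n) (W(n) = (2*n)/(n + 33*(-¼)) = (2*n)/(n - 33/4) = (2*n)/(-33/4 + n) = 2*n/(-33/4 + n))
W(-16) + 911*U(3) = 8*(-16)/(-33 + 4*(-16)) + 911*3 = 8*(-16)/(-33 - 64) + 2733 = 8*(-16)/(-97) + 2733 = 8*(-16)*(-1/97) + 2733 = 128/97 + 2733 = 265229/97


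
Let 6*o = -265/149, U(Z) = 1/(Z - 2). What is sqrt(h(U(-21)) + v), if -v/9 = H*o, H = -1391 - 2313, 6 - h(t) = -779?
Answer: 5*I*sqrt(8078035)/149 ≈ 95.375*I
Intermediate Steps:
U(Z) = 1/(-2 + Z)
h(t) = 785 (h(t) = 6 - 1*(-779) = 6 + 779 = 785)
o = -265/894 (o = (-265/149)/6 = (-265*1/149)/6 = (1/6)*(-265/149) = -265/894 ≈ -0.29642)
H = -3704
v = -1472340/149 (v = -(-33336)*(-265)/894 = -9*490780/447 = -1472340/149 ≈ -9881.5)
sqrt(h(U(-21)) + v) = sqrt(785 - 1472340/149) = sqrt(-1355375/149) = 5*I*sqrt(8078035)/149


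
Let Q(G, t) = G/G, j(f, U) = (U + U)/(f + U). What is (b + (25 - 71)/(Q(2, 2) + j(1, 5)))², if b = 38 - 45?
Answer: 9409/16 ≈ 588.06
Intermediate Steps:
j(f, U) = 2*U/(U + f) (j(f, U) = (2*U)/(U + f) = 2*U/(U + f))
Q(G, t) = 1
b = -7
(b + (25 - 71)/(Q(2, 2) + j(1, 5)))² = (-7 + (25 - 71)/(1 + 2*5/(5 + 1)))² = (-7 - 46/(1 + 2*5/6))² = (-7 - 46/(1 + 2*5*(⅙)))² = (-7 - 46/(1 + 5/3))² = (-7 - 46/8/3)² = (-7 - 46*3/8)² = (-7 - 69/4)² = (-97/4)² = 9409/16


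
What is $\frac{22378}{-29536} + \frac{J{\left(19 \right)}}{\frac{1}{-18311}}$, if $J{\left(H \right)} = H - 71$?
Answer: $\frac{14061664907}{14768} \approx 9.5217 \cdot 10^{5}$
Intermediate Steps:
$J{\left(H \right)} = -71 + H$ ($J{\left(H \right)} = H - 71 = -71 + H$)
$\frac{22378}{-29536} + \frac{J{\left(19 \right)}}{\frac{1}{-18311}} = \frac{22378}{-29536} + \frac{-71 + 19}{\frac{1}{-18311}} = 22378 \left(- \frac{1}{29536}\right) - \frac{52}{- \frac{1}{18311}} = - \frac{11189}{14768} - -952172 = - \frac{11189}{14768} + 952172 = \frac{14061664907}{14768}$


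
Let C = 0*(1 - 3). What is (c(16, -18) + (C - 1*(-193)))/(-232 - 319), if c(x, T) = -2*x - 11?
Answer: -150/551 ≈ -0.27223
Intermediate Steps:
c(x, T) = -11 - 2*x
C = 0 (C = 0*(-2) = 0)
(c(16, -18) + (C - 1*(-193)))/(-232 - 319) = ((-11 - 2*16) + (0 - 1*(-193)))/(-232 - 319) = ((-11 - 32) + (0 + 193))/(-551) = (-43 + 193)*(-1/551) = 150*(-1/551) = -150/551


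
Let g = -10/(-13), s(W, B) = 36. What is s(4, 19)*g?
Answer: 360/13 ≈ 27.692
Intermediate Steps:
g = 10/13 (g = -10*(-1/13) = 10/13 ≈ 0.76923)
s(4, 19)*g = 36*(10/13) = 360/13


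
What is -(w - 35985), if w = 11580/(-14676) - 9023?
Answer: 55045749/1223 ≈ 45009.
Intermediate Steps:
w = -11036094/1223 (w = 11580*(-1/14676) - 9023 = -965/1223 - 9023 = -11036094/1223 ≈ -9023.8)
-(w - 35985) = -(-11036094/1223 - 35985) = -1*(-55045749/1223) = 55045749/1223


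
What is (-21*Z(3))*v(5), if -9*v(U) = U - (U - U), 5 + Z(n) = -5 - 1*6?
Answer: -560/3 ≈ -186.67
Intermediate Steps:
Z(n) = -16 (Z(n) = -5 + (-5 - 1*6) = -5 + (-5 - 6) = -5 - 11 = -16)
v(U) = -U/9 (v(U) = -(U - (U - U))/9 = -(U - 1*0)/9 = -(U + 0)/9 = -U/9)
(-21*Z(3))*v(5) = (-21*(-16))*(-⅑*5) = 336*(-5/9) = -560/3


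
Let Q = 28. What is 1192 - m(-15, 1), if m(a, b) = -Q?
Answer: 1220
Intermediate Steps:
m(a, b) = -28 (m(a, b) = -1*28 = -28)
1192 - m(-15, 1) = 1192 - 1*(-28) = 1192 + 28 = 1220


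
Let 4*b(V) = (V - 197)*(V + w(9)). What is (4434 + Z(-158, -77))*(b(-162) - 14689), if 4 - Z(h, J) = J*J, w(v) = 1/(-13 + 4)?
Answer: 2496431/12 ≈ 2.0804e+5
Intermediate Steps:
w(v) = -⅑ (w(v) = 1/(-9) = -⅑)
Z(h, J) = 4 - J² (Z(h, J) = 4 - J*J = 4 - J²)
b(V) = (-197 + V)*(-⅑ + V)/4 (b(V) = ((V - 197)*(V - ⅑))/4 = ((-197 + V)*(-⅑ + V))/4 = (-197 + V)*(-⅑ + V)/4)
(4434 + Z(-158, -77))*(b(-162) - 14689) = (4434 + (4 - 1*(-77)²))*((197/36 - 887/18*(-162) + (¼)*(-162)²) - 14689) = (4434 + (4 - 1*5929))*((197/36 + 7983 + (¼)*26244) - 14689) = (4434 + (4 - 5929))*((197/36 + 7983 + 6561) - 14689) = (4434 - 5925)*(523781/36 - 14689) = -1491*(-5023/36) = 2496431/12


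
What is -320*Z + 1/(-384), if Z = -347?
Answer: 42639359/384 ≈ 1.1104e+5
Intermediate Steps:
-320*Z + 1/(-384) = -320*(-347) + 1/(-384) = 111040 - 1/384 = 42639359/384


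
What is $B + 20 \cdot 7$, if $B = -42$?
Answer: $98$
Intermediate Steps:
$B + 20 \cdot 7 = -42 + 20 \cdot 7 = -42 + 140 = 98$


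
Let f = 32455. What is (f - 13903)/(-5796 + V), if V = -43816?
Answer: -4638/12403 ≈ -0.37394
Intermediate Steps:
(f - 13903)/(-5796 + V) = (32455 - 13903)/(-5796 - 43816) = 18552/(-49612) = 18552*(-1/49612) = -4638/12403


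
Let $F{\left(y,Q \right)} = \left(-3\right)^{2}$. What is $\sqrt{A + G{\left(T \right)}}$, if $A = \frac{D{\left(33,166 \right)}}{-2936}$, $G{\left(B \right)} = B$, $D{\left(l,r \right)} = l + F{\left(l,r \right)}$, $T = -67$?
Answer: $\frac{i \sqrt{36104359}}{734} \approx 8.1862 i$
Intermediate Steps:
$F{\left(y,Q \right)} = 9$
$D{\left(l,r \right)} = 9 + l$ ($D{\left(l,r \right)} = l + 9 = 9 + l$)
$A = - \frac{21}{1468}$ ($A = \frac{9 + 33}{-2936} = 42 \left(- \frac{1}{2936}\right) = - \frac{21}{1468} \approx -0.014305$)
$\sqrt{A + G{\left(T \right)}} = \sqrt{- \frac{21}{1468} - 67} = \sqrt{- \frac{98377}{1468}} = \frac{i \sqrt{36104359}}{734}$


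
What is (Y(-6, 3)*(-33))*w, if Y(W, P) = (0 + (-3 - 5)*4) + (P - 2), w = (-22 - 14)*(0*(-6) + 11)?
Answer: -405108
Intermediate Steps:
w = -396 (w = -36*(0 + 11) = -36*11 = -396)
Y(W, P) = -34 + P (Y(W, P) = (0 - 8*4) + (-2 + P) = (0 - 32) + (-2 + P) = -32 + (-2 + P) = -34 + P)
(Y(-6, 3)*(-33))*w = ((-34 + 3)*(-33))*(-396) = -31*(-33)*(-396) = 1023*(-396) = -405108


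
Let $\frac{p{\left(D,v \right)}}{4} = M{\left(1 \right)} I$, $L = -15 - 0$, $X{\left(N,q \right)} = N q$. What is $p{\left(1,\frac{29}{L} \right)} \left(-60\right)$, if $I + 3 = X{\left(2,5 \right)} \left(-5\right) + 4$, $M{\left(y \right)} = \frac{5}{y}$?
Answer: $58800$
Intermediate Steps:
$L = -15$ ($L = -15 + 0 = -15$)
$I = -49$ ($I = -3 + \left(2 \cdot 5 \left(-5\right) + 4\right) = -3 + \left(10 \left(-5\right) + 4\right) = -3 + \left(-50 + 4\right) = -3 - 46 = -49$)
$p{\left(D,v \right)} = -980$ ($p{\left(D,v \right)} = 4 \cdot \frac{5}{1} \left(-49\right) = 4 \cdot 5 \cdot 1 \left(-49\right) = 4 \cdot 5 \left(-49\right) = 4 \left(-245\right) = -980$)
$p{\left(1,\frac{29}{L} \right)} \left(-60\right) = \left(-980\right) \left(-60\right) = 58800$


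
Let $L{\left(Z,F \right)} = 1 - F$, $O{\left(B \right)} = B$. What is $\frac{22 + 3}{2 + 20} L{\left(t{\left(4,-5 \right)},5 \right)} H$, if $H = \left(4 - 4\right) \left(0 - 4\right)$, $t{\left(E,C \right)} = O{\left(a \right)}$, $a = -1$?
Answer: $0$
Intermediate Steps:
$t{\left(E,C \right)} = -1$
$H = 0$ ($H = \left(4 - 4\right) \left(-4\right) = 0 \left(-4\right) = 0$)
$\frac{22 + 3}{2 + 20} L{\left(t{\left(4,-5 \right)},5 \right)} H = \frac{22 + 3}{2 + 20} \left(1 - 5\right) 0 = \frac{25}{22} \left(1 - 5\right) 0 = 25 \cdot \frac{1}{22} \left(-4\right) 0 = \frac{25}{22} \left(-4\right) 0 = \left(- \frac{50}{11}\right) 0 = 0$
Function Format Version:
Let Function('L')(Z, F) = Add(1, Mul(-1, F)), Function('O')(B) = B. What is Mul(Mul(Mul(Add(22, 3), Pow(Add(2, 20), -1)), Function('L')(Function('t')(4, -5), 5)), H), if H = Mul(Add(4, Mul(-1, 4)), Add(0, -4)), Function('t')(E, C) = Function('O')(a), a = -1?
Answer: 0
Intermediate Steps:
Function('t')(E, C) = -1
H = 0 (H = Mul(Add(4, -4), -4) = Mul(0, -4) = 0)
Mul(Mul(Mul(Add(22, 3), Pow(Add(2, 20), -1)), Function('L')(Function('t')(4, -5), 5)), H) = Mul(Mul(Mul(Add(22, 3), Pow(Add(2, 20), -1)), Add(1, Mul(-1, 5))), 0) = Mul(Mul(Mul(25, Pow(22, -1)), Add(1, -5)), 0) = Mul(Mul(Mul(25, Rational(1, 22)), -4), 0) = Mul(Mul(Rational(25, 22), -4), 0) = Mul(Rational(-50, 11), 0) = 0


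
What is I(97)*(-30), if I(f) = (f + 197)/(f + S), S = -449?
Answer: 2205/88 ≈ 25.057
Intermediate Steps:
I(f) = (197 + f)/(-449 + f) (I(f) = (f + 197)/(f - 449) = (197 + f)/(-449 + f))
I(97)*(-30) = ((197 + 97)/(-449 + 97))*(-30) = (294/(-352))*(-30) = -1/352*294*(-30) = -147/176*(-30) = 2205/88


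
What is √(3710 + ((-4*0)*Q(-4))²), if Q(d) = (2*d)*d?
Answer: √3710 ≈ 60.910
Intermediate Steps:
Q(d) = 2*d²
√(3710 + ((-4*0)*Q(-4))²) = √(3710 + ((-4*0)*(2*(-4)²))²) = √(3710 + (0*(2*16))²) = √(3710 + (0*32)²) = √(3710 + 0²) = √(3710 + 0) = √3710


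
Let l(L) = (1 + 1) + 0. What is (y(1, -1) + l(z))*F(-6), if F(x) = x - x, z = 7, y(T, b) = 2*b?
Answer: 0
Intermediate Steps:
F(x) = 0
l(L) = 2 (l(L) = 2 + 0 = 2)
(y(1, -1) + l(z))*F(-6) = (2*(-1) + 2)*0 = (-2 + 2)*0 = 0*0 = 0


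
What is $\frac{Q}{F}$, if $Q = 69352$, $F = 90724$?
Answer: $\frac{17338}{22681} \approx 0.76443$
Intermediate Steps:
$\frac{Q}{F} = \frac{69352}{90724} = 69352 \cdot \frac{1}{90724} = \frac{17338}{22681}$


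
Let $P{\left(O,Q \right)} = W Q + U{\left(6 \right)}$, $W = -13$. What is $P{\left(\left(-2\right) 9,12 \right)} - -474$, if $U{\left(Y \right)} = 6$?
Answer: $324$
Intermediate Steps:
$P{\left(O,Q \right)} = 6 - 13 Q$ ($P{\left(O,Q \right)} = - 13 Q + 6 = 6 - 13 Q$)
$P{\left(\left(-2\right) 9,12 \right)} - -474 = \left(6 - 156\right) - -474 = \left(6 - 156\right) + 474 = -150 + 474 = 324$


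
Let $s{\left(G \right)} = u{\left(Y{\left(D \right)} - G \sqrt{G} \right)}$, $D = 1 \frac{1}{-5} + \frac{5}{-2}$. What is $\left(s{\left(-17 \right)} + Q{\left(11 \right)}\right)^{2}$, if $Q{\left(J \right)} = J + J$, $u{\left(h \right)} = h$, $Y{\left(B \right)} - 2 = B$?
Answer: $- \frac{445931}{100} + \frac{3621 i \sqrt{17}}{5} \approx -4459.3 + 2986.0 i$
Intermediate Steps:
$D = - \frac{27}{10}$ ($D = 1 \left(- \frac{1}{5}\right) + 5 \left(- \frac{1}{2}\right) = - \frac{1}{5} - \frac{5}{2} = - \frac{27}{10} \approx -2.7$)
$Y{\left(B \right)} = 2 + B$
$s{\left(G \right)} = - \frac{7}{10} - G^{\frac{3}{2}}$ ($s{\left(G \right)} = \left(2 - \frac{27}{10}\right) - G \sqrt{G} = - \frac{7}{10} - G^{\frac{3}{2}}$)
$Q{\left(J \right)} = 2 J$
$\left(s{\left(-17 \right)} + Q{\left(11 \right)}\right)^{2} = \left(\left(- \frac{7}{10} - \left(-17\right)^{\frac{3}{2}}\right) + 2 \cdot 11\right)^{2} = \left(\left(- \frac{7}{10} - - 17 i \sqrt{17}\right) + 22\right)^{2} = \left(\left(- \frac{7}{10} + 17 i \sqrt{17}\right) + 22\right)^{2} = \left(\frac{213}{10} + 17 i \sqrt{17}\right)^{2}$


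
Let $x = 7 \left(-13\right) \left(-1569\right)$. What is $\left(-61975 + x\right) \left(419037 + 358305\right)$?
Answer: $62812342968$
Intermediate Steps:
$x = 142779$ ($x = \left(-91\right) \left(-1569\right) = 142779$)
$\left(-61975 + x\right) \left(419037 + 358305\right) = \left(-61975 + 142779\right) \left(419037 + 358305\right) = 80804 \cdot 777342 = 62812342968$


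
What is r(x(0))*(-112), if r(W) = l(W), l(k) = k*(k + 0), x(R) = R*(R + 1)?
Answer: 0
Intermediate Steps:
x(R) = R*(1 + R)
l(k) = k² (l(k) = k*k = k²)
r(W) = W²
r(x(0))*(-112) = (0*(1 + 0))²*(-112) = (0*1)²*(-112) = 0²*(-112) = 0*(-112) = 0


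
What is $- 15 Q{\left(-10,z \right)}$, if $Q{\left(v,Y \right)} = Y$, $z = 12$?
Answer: $-180$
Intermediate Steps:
$- 15 Q{\left(-10,z \right)} = \left(-15\right) 12 = -180$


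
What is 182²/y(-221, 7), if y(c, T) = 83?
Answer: 33124/83 ≈ 399.08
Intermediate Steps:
182²/y(-221, 7) = 182²/83 = 33124*(1/83) = 33124/83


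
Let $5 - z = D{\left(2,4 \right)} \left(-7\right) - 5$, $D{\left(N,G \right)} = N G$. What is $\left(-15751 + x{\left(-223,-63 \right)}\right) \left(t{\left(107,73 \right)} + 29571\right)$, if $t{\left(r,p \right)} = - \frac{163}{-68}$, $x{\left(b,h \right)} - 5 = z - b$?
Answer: $- \frac{31083887887}{68} \approx -4.5712 \cdot 10^{8}$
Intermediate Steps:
$D{\left(N,G \right)} = G N$
$z = 66$ ($z = 5 - \left(4 \cdot 2 \left(-7\right) - 5\right) = 5 - \left(8 \left(-7\right) - 5\right) = 5 - \left(-56 - 5\right) = 5 - -61 = 5 + 61 = 66$)
$x{\left(b,h \right)} = 71 - b$ ($x{\left(b,h \right)} = 5 - \left(-66 + b\right) = 71 - b$)
$t{\left(r,p \right)} = \frac{163}{68}$ ($t{\left(r,p \right)} = \left(-163\right) \left(- \frac{1}{68}\right) = \frac{163}{68}$)
$\left(-15751 + x{\left(-223,-63 \right)}\right) \left(t{\left(107,73 \right)} + 29571\right) = \left(-15751 + \left(71 - -223\right)\right) \left(\frac{163}{68} + 29571\right) = \left(-15751 + \left(71 + 223\right)\right) \frac{2010991}{68} = \left(-15751 + 294\right) \frac{2010991}{68} = \left(-15457\right) \frac{2010991}{68} = - \frac{31083887887}{68}$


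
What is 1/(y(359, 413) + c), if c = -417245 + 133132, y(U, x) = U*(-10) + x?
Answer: -1/287290 ≈ -3.4808e-6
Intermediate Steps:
y(U, x) = x - 10*U (y(U, x) = -10*U + x = x - 10*U)
c = -284113
1/(y(359, 413) + c) = 1/((413 - 10*359) - 284113) = 1/((413 - 3590) - 284113) = 1/(-3177 - 284113) = 1/(-287290) = -1/287290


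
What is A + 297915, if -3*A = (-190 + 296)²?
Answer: 882509/3 ≈ 2.9417e+5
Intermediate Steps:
A = -11236/3 (A = -(-190 + 296)²/3 = -⅓*106² = -⅓*11236 = -11236/3 ≈ -3745.3)
A + 297915 = -11236/3 + 297915 = 882509/3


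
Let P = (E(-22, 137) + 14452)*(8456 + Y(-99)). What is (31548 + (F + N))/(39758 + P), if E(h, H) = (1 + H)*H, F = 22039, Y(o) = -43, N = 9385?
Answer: 15743/70170153 ≈ 0.00022435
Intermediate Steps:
E(h, H) = H*(1 + H)
P = 280640854 (P = (137*(1 + 137) + 14452)*(8456 - 43) = (137*138 + 14452)*8413 = (18906 + 14452)*8413 = 33358*8413 = 280640854)
(31548 + (F + N))/(39758 + P) = (31548 + (22039 + 9385))/(39758 + 280640854) = (31548 + 31424)/280680612 = 62972*(1/280680612) = 15743/70170153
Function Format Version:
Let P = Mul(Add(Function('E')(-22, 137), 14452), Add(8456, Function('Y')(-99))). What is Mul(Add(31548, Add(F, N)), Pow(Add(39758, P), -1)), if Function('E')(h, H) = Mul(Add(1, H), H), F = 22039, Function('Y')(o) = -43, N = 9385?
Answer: Rational(15743, 70170153) ≈ 0.00022435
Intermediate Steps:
Function('E')(h, H) = Mul(H, Add(1, H))
P = 280640854 (P = Mul(Add(Mul(137, Add(1, 137)), 14452), Add(8456, -43)) = Mul(Add(Mul(137, 138), 14452), 8413) = Mul(Add(18906, 14452), 8413) = Mul(33358, 8413) = 280640854)
Mul(Add(31548, Add(F, N)), Pow(Add(39758, P), -1)) = Mul(Add(31548, Add(22039, 9385)), Pow(Add(39758, 280640854), -1)) = Mul(Add(31548, 31424), Pow(280680612, -1)) = Mul(62972, Rational(1, 280680612)) = Rational(15743, 70170153)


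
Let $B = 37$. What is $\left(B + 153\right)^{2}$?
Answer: $36100$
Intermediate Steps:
$\left(B + 153\right)^{2} = \left(37 + 153\right)^{2} = 190^{2} = 36100$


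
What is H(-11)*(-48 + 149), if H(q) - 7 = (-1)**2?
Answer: 808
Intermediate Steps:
H(q) = 8 (H(q) = 7 + (-1)**2 = 7 + 1 = 8)
H(-11)*(-48 + 149) = 8*(-48 + 149) = 8*101 = 808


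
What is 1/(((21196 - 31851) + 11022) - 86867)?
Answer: -1/86500 ≈ -1.1561e-5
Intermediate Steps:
1/(((21196 - 31851) + 11022) - 86867) = 1/((-10655 + 11022) - 86867) = 1/(367 - 86867) = 1/(-86500) = -1/86500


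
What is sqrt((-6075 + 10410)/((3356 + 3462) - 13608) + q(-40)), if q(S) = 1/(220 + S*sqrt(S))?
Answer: sqrt(3395)*sqrt((-94691 + 34680*I*sqrt(10))/(11 - 4*I*sqrt(10)))/6790 ≈ 0.0014106 + 0.7978*I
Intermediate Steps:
q(S) = 1/(220 + S**(3/2))
sqrt((-6075 + 10410)/((3356 + 3462) - 13608) + q(-40)) = sqrt((-6075 + 10410)/((3356 + 3462) - 13608) + 1/(220 + (-40)**(3/2))) = sqrt(4335/(6818 - 13608) + 1/(220 - 80*I*sqrt(10))) = sqrt(4335/(-6790) + 1/(220 - 80*I*sqrt(10))) = sqrt(4335*(-1/6790) + 1/(220 - 80*I*sqrt(10))) = sqrt(-867/1358 + 1/(220 - 80*I*sqrt(10)))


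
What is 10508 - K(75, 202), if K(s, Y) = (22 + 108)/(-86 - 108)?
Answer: 1019341/97 ≈ 10509.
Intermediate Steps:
K(s, Y) = -65/97 (K(s, Y) = 130/(-194) = 130*(-1/194) = -65/97)
10508 - K(75, 202) = 10508 - 1*(-65/97) = 10508 + 65/97 = 1019341/97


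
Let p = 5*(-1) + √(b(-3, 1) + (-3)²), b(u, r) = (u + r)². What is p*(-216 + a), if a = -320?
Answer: 2680 - 536*√13 ≈ 747.42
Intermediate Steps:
b(u, r) = (r + u)²
p = -5 + √13 (p = 5*(-1) + √((1 - 3)² + (-3)²) = -5 + √((-2)² + 9) = -5 + √(4 + 9) = -5 + √13 ≈ -1.3944)
p*(-216 + a) = (-5 + √13)*(-216 - 320) = (-5 + √13)*(-536) = 2680 - 536*√13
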